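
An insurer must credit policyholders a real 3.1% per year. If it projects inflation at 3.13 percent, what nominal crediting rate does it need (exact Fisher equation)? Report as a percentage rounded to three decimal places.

(1 + i) = (1 + r)(1 + π) = 1.03100 × 1.03130 = 1.0632703
i = 1.0632703 − 1, so the required nominal rate is 6.327%.

6.327%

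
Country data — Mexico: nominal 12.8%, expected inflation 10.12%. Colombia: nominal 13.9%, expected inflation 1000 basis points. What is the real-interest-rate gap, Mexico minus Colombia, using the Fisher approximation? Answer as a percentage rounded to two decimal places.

Mexico: 12.8% − 10.12% = 2.680%
Colombia: 13.9% − 10% = 3.900%
Differential = -1.220% → -1.22%.

-1.22%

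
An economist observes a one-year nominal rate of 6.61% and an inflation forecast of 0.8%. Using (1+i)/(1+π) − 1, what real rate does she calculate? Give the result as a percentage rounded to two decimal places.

By the Fisher relation, 1 + r = (1 + i)/(1 + π).
1 + r = 1.06610 / 1.00800 = 1.057639
r = 1.057639 − 1 = 5.7639%, i.e. 5.76%.

5.76%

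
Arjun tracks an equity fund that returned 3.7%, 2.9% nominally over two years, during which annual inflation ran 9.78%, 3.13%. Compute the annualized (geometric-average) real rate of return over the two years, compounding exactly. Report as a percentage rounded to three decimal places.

Nominal growth factor = 1.0370 × 1.0290 = 1.06707300
Price-level growth factor = 1.0978 × 1.0313 = 1.13216114
Real growth factor = 1.06707300 / 1.13216114 = 0.94250983
Annualized real rate = 0.94250983^(1/2) − 1 = -2.9171% → -2.917%.

-2.917%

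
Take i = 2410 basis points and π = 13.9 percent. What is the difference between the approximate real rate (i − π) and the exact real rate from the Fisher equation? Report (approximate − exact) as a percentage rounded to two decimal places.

Approximate: r ≈ 24.100% − 13.900% = 10.2000%
Exact: (1 + 0.2410)/(1 + 0.1390) − 1 = 8.9552%
Error = 10.2000% − 8.9552% = 1.2448% → 1.24%.

1.24%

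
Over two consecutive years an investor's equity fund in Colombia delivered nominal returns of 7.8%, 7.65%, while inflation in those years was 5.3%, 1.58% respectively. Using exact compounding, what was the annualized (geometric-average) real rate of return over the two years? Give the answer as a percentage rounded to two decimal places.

Nominal growth factor = 1.0780 × 1.0765 = 1.16046700
Price-level growth factor = 1.0530 × 1.0158 = 1.06963740
Real growth factor = 1.16046700 / 1.06963740 = 1.08491625
Annualized real rate = 1.08491625^(1/2) − 1 = 4.1593% → 4.16%.

4.16%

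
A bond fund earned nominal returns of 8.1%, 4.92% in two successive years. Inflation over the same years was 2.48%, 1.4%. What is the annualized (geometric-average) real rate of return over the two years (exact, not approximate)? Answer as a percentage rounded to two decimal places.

4.47%

Compound the nominal returns: 1.0810 × 1.0492 = 1.13418520.
Compound inflation: 1.0248 × 1.0140 = 1.03914720.
Deflate: 1.13418520 / 1.03914720 = 1.09145769.
Annualized real rate = 1.09145769^(1/2) − 1 = 4.4729% → 4.47%.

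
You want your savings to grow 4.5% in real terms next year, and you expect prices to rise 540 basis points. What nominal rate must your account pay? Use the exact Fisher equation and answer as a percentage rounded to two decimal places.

10.14%

(1 + i) = (1 + r)(1 + π) = 1.04500 × 1.05400 = 1.10143
i = 1.10143 − 1, so the required nominal rate is 10.14%.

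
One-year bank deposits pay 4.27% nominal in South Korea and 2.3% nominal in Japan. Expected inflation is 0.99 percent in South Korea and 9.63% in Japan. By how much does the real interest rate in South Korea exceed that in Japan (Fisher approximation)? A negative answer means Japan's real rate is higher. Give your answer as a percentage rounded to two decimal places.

10.61%

South Korea: 4.27% − 0.99% = 3.280%
Japan: 2.3% − 9.63% = -7.330%
Differential = 10.610% → 10.61%.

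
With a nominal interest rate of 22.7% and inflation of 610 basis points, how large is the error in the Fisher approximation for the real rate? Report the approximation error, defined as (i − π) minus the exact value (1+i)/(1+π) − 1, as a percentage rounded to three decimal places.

Approximate: r ≈ 22.700% − 6.100% = 16.6000%
Exact: (1 + 0.2270)/(1 + 0.0610) − 1 = 15.6456%
Error = 16.6000% − 15.6456% = 0.9544% → 0.954%.

0.954%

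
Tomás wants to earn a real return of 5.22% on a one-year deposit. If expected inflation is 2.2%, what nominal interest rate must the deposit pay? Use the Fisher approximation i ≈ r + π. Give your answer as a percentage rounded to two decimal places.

i ≈ r + π = 5.22% + 2.2% = 7.42%.

7.42%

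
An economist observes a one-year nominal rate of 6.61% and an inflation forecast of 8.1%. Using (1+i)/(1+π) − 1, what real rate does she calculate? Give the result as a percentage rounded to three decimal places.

By the Fisher relation, 1 + r = (1 + i)/(1 + π).
1 + r = 1.06610 / 1.08100 = 0.986216
r = 0.986216 − 1 = -1.3784%, i.e. -1.378%.

-1.378%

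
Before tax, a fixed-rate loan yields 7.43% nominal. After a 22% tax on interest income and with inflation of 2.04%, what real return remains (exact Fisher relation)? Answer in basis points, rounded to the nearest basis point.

368 basis points

After-tax nominal return = 7.43% × (1 − 0.22) = 5.7954%.
1 + r = 1.057954 / 1.02040 = 1.036803
After-tax real rate = 1.036803 − 1 → 368 basis points.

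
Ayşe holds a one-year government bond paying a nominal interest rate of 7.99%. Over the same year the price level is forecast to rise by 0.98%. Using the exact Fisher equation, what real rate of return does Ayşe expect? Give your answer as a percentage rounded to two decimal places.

By the Fisher equation, 1 + r = (1 + i)/(1 + π).
1 + r = 1.07990 / 1.00980 = 1.069420
r = 1.069420 − 1 = 6.9420%, i.e. 6.94%.

6.94%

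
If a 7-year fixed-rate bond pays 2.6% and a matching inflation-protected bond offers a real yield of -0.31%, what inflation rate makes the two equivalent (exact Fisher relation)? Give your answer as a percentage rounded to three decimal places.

(1 + π) = (1 + i)/(1 + r) = 1.02600 / 0.99690 = 1.029190
Break-even inflation = 1.029190 − 1 → 2.919%.

2.919%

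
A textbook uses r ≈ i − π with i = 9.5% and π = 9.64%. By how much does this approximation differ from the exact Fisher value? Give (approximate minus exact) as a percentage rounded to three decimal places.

-0.012%

Approximate: r ≈ 9.500% − 9.640% = -0.1400%
Exact: (1 + 0.0950)/(1 + 0.0964) − 1 = -0.1277%
Error = -0.1400% − (-0.1277%) = -0.0123% → -0.012%.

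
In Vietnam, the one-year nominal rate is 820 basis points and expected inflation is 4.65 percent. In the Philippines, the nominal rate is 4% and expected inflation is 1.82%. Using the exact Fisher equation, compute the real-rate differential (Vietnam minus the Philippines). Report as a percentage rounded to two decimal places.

Vietnam: (1 + 0.0820)/(1 + 0.0465) − 1 = 3.3923%
The Philippines: (1 + 0.0400)/(1 + 0.0182) − 1 = 2.1410%
Differential = 3.3923% − 2.1410% = 1.2512% → 1.25%.

1.25%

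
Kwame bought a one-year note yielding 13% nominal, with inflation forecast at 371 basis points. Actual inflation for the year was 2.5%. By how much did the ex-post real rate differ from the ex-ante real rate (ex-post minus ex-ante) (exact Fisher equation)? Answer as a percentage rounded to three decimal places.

1.286%

Ex-ante: (1 + 0.1300)/(1 + 0.0371) − 1 = 8.9577%
Ex-post: (1 + 0.1300)/(1 + 0.0250) − 1 = 10.2439%
Difference (ex-post − ex-ante) = 1.2862% → 1.286%.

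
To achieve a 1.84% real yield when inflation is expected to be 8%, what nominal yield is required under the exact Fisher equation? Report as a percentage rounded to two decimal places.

9.99%

(1 + i) = (1 + r)(1 + π) = 1.01840 × 1.08000 = 1.099872
i = 1.099872 − 1, so the required nominal rate is 9.99%.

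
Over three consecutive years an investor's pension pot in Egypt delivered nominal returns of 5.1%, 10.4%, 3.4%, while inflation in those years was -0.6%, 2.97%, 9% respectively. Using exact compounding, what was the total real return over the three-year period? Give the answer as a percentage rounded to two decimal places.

7.54%

Nominal growth factor = 1.0510 × 1.1040 × 1.0340 = 1.199754
Price-level growth factor = 0.9940 × 1.0297 × 1.0900 = 1.115639
Real growth factor = 1.199754 / 1.115639 = 1.075397
Total real return = 1.075397 − 1 → 7.54%.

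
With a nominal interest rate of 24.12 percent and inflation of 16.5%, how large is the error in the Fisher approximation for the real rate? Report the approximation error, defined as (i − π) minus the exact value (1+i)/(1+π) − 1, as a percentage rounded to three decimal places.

1.079%

Approximate: r ≈ 24.120% − 16.500% = 7.6200%
Exact: (1 + 0.2412)/(1 + 0.1650) − 1 = 6.5408%
Error = 7.6200% − 6.5408% = 1.0792% → 1.079%.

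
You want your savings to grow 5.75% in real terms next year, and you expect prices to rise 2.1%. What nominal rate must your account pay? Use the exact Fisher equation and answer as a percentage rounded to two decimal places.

(1 + i) = (1 + r)(1 + π) = 1.05750 × 1.02100 = 1.0797075
i = 1.0797075 − 1, so the required nominal rate is 7.97%.

7.97%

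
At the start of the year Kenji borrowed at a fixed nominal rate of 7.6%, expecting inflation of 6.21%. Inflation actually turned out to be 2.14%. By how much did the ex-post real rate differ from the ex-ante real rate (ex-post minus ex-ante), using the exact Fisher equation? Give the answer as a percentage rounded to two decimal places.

Ex-ante: (1 + 0.0760)/(1 + 0.0621) − 1 = 1.3087%
Ex-post: (1 + 0.0760)/(1 + 0.0214) − 1 = 5.3456%
Difference (ex-post − ex-ante) = 4.0369% → 4.04%.

4.04%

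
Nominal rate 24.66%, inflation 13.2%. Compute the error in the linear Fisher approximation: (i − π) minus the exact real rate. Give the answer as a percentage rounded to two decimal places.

1.34%

Approximate: r ≈ 24.660% − 13.200% = 11.4600%
Exact: (1 + 0.2466)/(1 + 0.1320) − 1 = 10.1237%
Error = 11.4600% − 10.1237% = 1.3363% → 1.34%.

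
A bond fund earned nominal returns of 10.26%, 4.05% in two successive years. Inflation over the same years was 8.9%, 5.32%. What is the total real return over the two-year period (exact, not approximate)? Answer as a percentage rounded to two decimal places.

0.03%

Nominal growth factor = 1.1026 × 1.0405 = 1.147255
Price-level growth factor = 1.0890 × 1.0532 = 1.146935
Real growth factor = 1.147255 / 1.146935 = 1.000279
Total real return = 1.000279 − 1 → 0.03%.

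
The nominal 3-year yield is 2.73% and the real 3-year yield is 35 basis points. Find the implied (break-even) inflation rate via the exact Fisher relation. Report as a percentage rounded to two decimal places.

2.37%

(1 + π) = (1 + i)/(1 + r) = 1.02730 / 1.00350 = 1.023717
Break-even inflation = 1.023717 − 1 → 2.37%.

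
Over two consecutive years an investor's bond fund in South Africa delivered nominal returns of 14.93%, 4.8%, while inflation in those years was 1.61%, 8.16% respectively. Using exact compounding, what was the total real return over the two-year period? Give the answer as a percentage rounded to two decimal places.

Compound the nominal returns: 1.1493 × 1.0480 = 1.204466.
Compound inflation: 1.0161 × 1.0816 = 1.099014.
Deflate: 1.204466 / 1.099014 = 1.095952.
Total real return = 1.095952 − 1 → 9.60%.

9.60%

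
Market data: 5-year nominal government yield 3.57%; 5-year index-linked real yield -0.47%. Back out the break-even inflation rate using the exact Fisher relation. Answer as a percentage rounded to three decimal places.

4.059%

(1 + π) = (1 + i)/(1 + r) = 1.03570 / 0.99530 = 1.040591
Break-even inflation = 1.040591 − 1 → 4.059%.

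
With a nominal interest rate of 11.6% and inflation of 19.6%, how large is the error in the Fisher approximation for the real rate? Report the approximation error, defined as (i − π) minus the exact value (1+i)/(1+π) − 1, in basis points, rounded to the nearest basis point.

Approximate: r ≈ 11.600% − 19.600% = -8.0000%
Exact: (1 + 0.1160)/(1 + 0.1960) − 1 = -6.6890%
Error = -8.0000% − (-6.6890%) = -1.3110% → -131 basis points.

-131 basis points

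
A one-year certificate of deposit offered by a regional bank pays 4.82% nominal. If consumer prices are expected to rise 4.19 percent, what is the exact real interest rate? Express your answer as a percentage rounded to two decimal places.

0.60%

By the Fisher equation, 1 + r = (1 + i)/(1 + π).
1 + r = 1.04820 / 1.04190 = 1.006047
r = 1.006047 − 1 = 0.6047%, i.e. 0.60%.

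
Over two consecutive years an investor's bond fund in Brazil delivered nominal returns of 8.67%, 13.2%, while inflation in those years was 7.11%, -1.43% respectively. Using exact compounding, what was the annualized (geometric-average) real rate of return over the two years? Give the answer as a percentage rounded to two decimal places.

7.94%

Compound the nominal returns: 1.0867 × 1.1320 = 1.23014440.
Compound inflation: 1.0711 × 0.9857 = 1.05578327.
Deflate: 1.23014440 / 1.05578327 = 1.16514860.
Annualized real rate = 1.16514860^(1/2) − 1 = 7.9420% → 7.94%.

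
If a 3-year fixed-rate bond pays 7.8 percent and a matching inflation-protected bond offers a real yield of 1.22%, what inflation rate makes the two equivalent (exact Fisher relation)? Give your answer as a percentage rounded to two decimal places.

(1 + π) = (1 + i)/(1 + r) = 1.07800 / 1.01220 = 1.065007
Break-even inflation = 1.065007 − 1 → 6.50%.

6.50%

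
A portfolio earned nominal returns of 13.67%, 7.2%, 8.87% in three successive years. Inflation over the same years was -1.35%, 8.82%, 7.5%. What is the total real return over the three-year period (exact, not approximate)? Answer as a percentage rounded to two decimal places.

14.96%

Compound the nominal returns: 1.1367 × 1.0720 × 1.0887 = 1.326627.
Compound inflation: 0.9865 × 1.0882 × 1.0750 = 1.154022.
Deflate: 1.326627 / 1.154022 = 1.149568.
Total real return = 1.149568 − 1 → 14.96%.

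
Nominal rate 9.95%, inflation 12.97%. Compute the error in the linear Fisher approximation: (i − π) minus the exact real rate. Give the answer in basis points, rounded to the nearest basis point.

Approximate: r ≈ 9.950% − 12.970% = -3.0200%
Exact: (1 + 0.0995)/(1 + 0.1297) − 1 = -2.6733%
Error = -3.0200% − (-2.6733%) = -0.3467% → -35 basis points.

-35 basis points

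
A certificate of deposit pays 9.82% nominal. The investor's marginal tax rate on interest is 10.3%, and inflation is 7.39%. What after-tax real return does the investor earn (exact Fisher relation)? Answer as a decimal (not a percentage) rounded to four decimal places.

After-tax nominal return = 9.82% × (1 − 0.103) = 8.80854%.
1 + r = 1.0880854 / 1.07390 = 1.013209
After-tax real rate = 1.013209 − 1 → 0.0132.

0.0132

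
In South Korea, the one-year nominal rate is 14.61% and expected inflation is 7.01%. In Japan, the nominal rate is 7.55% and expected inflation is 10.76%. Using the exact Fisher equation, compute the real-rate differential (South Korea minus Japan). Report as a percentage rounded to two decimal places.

10.00%

South Korea: (1 + 0.1461)/(1 + 0.0701) − 1 = 7.1021%
Japan: (1 + 0.0755)/(1 + 0.1076) − 1 = -2.8982%
Differential = 7.1021% − (-2.8982%) = 10.0003% → 10.00%.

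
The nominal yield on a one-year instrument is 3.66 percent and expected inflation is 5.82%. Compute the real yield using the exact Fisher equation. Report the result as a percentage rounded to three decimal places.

1 + r = 1.03660 / 1.05820 = 0.979588
r = 0.979588 − 1 = -2.0412%, i.e. -2.041%.

-2.041%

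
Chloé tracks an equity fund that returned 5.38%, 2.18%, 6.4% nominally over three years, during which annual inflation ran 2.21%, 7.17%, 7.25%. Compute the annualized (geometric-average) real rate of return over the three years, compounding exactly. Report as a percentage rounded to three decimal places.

-0.833%

Compound the nominal returns: 1.0538 × 1.0218 × 1.0640 = 1.14568630.
Compound inflation: 1.0221 × 1.0717 × 1.0725 = 1.17479995.
Deflate: 1.14568630 / 1.17479995 = 0.97521821.
Annualized real rate = 0.97521821^(1/3) − 1 = -0.8330% → -0.833%.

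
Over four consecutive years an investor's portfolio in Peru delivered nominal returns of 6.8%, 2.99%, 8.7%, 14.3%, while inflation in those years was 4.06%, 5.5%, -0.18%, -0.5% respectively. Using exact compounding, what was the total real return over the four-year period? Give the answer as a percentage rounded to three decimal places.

Nominal growth factor = 1.0680 × 1.0299 × 1.0870 × 1.1430 = 1.366602
Price-level growth factor = 1.0406 × 1.0550 × 0.9982 × 0.9950 = 1.090378
Real growth factor = 1.366602 / 1.090378 = 1.253329
Total real return = 1.253329 − 1 → 25.333%.

25.333%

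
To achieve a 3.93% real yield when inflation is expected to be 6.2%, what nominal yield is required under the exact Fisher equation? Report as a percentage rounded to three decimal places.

(1 + i) = (1 + r)(1 + π) = 1.03930 × 1.06200 = 1.1037366
i = 1.1037366 − 1, so the required nominal rate is 10.374%.

10.374%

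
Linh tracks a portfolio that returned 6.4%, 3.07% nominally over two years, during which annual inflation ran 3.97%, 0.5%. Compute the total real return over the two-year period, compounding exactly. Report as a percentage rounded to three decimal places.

4.954%

Nominal growth factor = 1.0640 × 1.0307 = 1.096665
Price-level growth factor = 1.0397 × 1.0050 = 1.044899
Real growth factor = 1.096665 / 1.044899 = 1.049542
Total real return = 1.049542 − 1 → 4.954%.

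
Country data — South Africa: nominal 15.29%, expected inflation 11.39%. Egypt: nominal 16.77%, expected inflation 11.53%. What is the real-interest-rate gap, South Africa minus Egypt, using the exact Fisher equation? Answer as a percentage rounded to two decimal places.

-1.20%

South Africa: (1 + 0.1529)/(1 + 0.1139) − 1 = 3.5012%
Egypt: (1 + 0.1677)/(1 + 0.1153) − 1 = 4.6983%
Differential = 3.5012% − 4.6983% = -1.1971% → -1.20%.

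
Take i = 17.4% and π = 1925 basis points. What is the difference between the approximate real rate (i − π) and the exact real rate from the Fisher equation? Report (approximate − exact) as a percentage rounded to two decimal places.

Approximate: r ≈ 17.400% − 19.250% = -1.8500%
Exact: (1 + 0.1740)/(1 + 0.1925) − 1 = -1.5514%
Error = -1.8500% − (-1.5514%) = -0.2986% → -0.30%.

-0.30%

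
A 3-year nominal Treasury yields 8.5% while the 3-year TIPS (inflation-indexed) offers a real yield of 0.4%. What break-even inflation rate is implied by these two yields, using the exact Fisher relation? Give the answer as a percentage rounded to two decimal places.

(1 + π) = (1 + i)/(1 + r) = 1.08500 / 1.00400 = 1.080677
Break-even inflation = 1.080677 − 1 → 8.07%.

8.07%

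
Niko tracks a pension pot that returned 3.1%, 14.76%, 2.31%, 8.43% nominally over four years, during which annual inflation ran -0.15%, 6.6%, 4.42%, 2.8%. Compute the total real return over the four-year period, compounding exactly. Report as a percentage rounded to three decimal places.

Compound the nominal returns: 1.0310 × 1.1476 × 1.0231 × 1.0843 = 1.312553.
Compound inflation: 0.9985 × 1.0660 × 1.0442 × 1.0280 = 1.142568.
Deflate: 1.312553 / 1.142568 = 1.148774.
Total real return = 1.148774 − 1 → 14.877%.

14.877%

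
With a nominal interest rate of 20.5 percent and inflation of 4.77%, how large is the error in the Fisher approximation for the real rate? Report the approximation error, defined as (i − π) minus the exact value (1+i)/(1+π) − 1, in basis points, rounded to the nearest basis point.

Approximate: r ≈ 20.500% − 4.770% = 15.7300%
Exact: (1 + 0.2050)/(1 + 0.0477) − 1 = 15.0138%
Error = 15.7300% − 15.0138% = 0.7162% → 72 basis points.

72 basis points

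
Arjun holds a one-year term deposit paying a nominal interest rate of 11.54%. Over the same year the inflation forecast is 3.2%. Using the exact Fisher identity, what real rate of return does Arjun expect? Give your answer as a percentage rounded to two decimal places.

1 + r = 1.11540 / 1.03200 = 1.080814
r = 1.080814 − 1 = 8.0814%, i.e. 8.08%.

8.08%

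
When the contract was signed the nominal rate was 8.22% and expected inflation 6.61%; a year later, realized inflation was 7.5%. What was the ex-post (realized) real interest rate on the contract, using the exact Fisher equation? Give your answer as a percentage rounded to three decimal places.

Ex-post: (1 + 0.0822)/(1 + 0.0750) − 1 = 0.6698%
So the realized real rate is 0.670%.

0.670%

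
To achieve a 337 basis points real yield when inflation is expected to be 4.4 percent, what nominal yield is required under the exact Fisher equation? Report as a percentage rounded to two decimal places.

7.92%

(1 + i) = (1 + r)(1 + π) = 1.03370 × 1.04400 = 1.0791828
i = 1.0791828 − 1, so the required nominal rate is 7.92%.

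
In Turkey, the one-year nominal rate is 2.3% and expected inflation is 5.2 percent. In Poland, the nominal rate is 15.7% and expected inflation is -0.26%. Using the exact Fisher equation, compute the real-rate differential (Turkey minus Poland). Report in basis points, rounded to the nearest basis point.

Turkey: (1 + 0.0230)/(1 + 0.0520) − 1 = -2.7567%
Poland: (1 + 0.1570)/(1 − 0.0026) − 1 = 16.0016%
Differential = -2.7567% − 16.0016% = -18.7583% → -1876 basis points.

-1876 basis points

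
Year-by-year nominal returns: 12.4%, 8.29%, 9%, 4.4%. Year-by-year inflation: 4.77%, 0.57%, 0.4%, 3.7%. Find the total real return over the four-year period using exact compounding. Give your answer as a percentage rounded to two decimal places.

26.26%

Nominal growth factor = 1.1240 × 1.0829 × 1.0900 × 1.0440 = 1.385102
Price-level growth factor = 1.0477 × 1.0057 × 1.0040 × 1.0370 = 1.097028
Real growth factor = 1.385102 / 1.097028 = 1.262594
Total real return = 1.262594 − 1 → 26.26%.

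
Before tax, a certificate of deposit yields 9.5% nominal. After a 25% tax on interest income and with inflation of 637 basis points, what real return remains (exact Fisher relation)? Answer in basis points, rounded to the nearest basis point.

After-tax nominal return = 9.5% × (1 − 0.25) = 7.1250%.
1 + r = 1.07125 / 1.06370 = 1.007098
After-tax real rate = 1.007098 − 1 → 71 basis points.

71 basis points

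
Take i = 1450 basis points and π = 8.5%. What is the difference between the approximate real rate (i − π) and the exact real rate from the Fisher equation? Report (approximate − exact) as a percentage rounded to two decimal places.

Approximate: r ≈ 14.500% − 8.500% = 6.0000%
Exact: (1 + 0.1450)/(1 + 0.0850) − 1 = 5.5300%
Error = 6.0000% − 5.5300% = 0.4700% → 0.47%.

0.47%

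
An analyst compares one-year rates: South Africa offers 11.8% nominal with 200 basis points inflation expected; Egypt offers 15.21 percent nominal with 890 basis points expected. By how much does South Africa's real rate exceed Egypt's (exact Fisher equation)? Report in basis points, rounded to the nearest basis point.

381 basis points

South Africa: (1 + 0.1180)/(1 + 0.0200) − 1 = 9.6078%
Egypt: (1 + 0.1521)/(1 + 0.0890) − 1 = 5.7943%
Differential = 9.6078% − 5.7943% = 3.8135% → 381 basis points.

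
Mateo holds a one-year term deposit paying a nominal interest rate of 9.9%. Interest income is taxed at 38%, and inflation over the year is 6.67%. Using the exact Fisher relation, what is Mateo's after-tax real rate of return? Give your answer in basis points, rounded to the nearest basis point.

After-tax nominal return = 9.9% × (1 − 0.38) = 6.1380%.
1 + r = 1.06138 / 1.06670 = 0.995013
After-tax real rate = 0.995013 − 1 → -50 basis points.

-50 basis points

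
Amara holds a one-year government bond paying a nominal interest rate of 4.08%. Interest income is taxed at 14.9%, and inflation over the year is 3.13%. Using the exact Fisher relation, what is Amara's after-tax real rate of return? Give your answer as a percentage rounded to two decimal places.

0.33%

After-tax nominal return = 4.08% × (1 − 0.149) = 3.47208%.
1 + r = 1.0347208 / 1.03130 = 1.003317
After-tax real rate = 1.003317 − 1 → 0.33%.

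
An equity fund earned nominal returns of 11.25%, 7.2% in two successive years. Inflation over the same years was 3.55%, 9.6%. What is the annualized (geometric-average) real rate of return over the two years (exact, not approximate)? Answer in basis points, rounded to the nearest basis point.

251 basis points

Compound the nominal returns: 1.1125 × 1.0720 = 1.19260000.
Compound inflation: 1.0355 × 1.0960 = 1.13490800.
Deflate: 1.19260000 / 1.13490800 = 1.05083408.
Annualized real rate = 1.05083408^(1/2) − 1 = 2.5102% → 251 basis points.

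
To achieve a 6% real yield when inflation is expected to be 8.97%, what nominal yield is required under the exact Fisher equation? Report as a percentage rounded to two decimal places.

15.51%

(1 + i) = (1 + r)(1 + π) = 1.06000 × 1.08970 = 1.155082
i = 1.155082 − 1, so the required nominal rate is 15.51%.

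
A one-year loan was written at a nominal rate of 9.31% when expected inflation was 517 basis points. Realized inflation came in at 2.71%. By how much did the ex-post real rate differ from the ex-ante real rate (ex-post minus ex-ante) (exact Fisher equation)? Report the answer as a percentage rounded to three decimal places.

Ex-ante: (1 + 0.0931)/(1 + 0.0517) − 1 = 3.9365%
Ex-post: (1 + 0.0931)/(1 + 0.0271) − 1 = 6.4259%
Difference (ex-post − ex-ante) = 2.4894% → 2.489%.

2.489%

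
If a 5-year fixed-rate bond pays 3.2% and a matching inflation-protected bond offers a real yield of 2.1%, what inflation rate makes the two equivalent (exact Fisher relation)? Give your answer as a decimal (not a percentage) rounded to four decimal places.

0.0108

(1 + π) = (1 + i)/(1 + r) = 1.03200 / 1.02100 = 1.010774
Break-even inflation = 1.010774 − 1 → 0.0108.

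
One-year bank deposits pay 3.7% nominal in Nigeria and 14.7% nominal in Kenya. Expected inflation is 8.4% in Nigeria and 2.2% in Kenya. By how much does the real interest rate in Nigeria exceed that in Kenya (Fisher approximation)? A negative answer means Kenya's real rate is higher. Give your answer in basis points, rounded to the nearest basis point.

-1720 basis points

Nigeria: 3.7% − 8.4% = -4.700%
Kenya: 14.7% − 2.2% = 12.500%
Differential = -17.200% → -1720 basis points.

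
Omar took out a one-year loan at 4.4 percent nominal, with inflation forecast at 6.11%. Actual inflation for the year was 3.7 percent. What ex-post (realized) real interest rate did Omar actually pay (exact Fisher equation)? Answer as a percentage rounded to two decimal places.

0.68%

Ex-post: (1 + 0.0440)/(1 + 0.0370) − 1 = 0.67502%
So the realized real rate is 0.68%.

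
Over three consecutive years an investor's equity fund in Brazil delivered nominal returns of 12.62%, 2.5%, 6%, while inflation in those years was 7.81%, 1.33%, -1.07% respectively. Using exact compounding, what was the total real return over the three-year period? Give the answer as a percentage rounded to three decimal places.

Nominal growth factor = 1.1262 × 1.0250 × 1.0600 = 1.223616
Price-level growth factor = 1.0781 × 1.0133 × 0.9893 = 1.080750
Real growth factor = 1.223616 / 1.080750 = 1.132192
Total real return = 1.132192 − 1 → 13.219%.

13.219%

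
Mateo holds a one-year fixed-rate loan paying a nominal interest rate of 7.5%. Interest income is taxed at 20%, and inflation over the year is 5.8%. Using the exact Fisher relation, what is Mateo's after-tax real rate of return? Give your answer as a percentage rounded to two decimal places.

After-tax nominal return = 7.5% × (1 − 0.2) = 6.0000%.
1 + r = 1.06000 / 1.05800 = 1.001890
After-tax real rate = 1.001890 − 1 → 0.19%.

0.19%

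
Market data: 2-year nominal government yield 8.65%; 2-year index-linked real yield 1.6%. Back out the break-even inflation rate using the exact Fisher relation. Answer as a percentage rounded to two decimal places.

6.94%

(1 + π) = (1 + i)/(1 + r) = 1.08650 / 1.01600 = 1.069390
Break-even inflation = 1.069390 − 1 → 6.94%.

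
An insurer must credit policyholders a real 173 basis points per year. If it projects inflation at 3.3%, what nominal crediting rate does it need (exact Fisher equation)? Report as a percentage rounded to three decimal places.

5.087%

(1 + i) = (1 + r)(1 + π) = 1.01730 × 1.03300 = 1.0508709
i = 1.0508709 − 1, so the required nominal rate is 5.087%.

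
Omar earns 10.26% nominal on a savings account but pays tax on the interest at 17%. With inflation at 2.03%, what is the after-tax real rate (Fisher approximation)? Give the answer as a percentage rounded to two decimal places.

After-tax nominal return = 10.26% × (1 − 0.17) = 8.5158%.
r ≈ 8.5158% − 2.03% → 6.49%.

6.49%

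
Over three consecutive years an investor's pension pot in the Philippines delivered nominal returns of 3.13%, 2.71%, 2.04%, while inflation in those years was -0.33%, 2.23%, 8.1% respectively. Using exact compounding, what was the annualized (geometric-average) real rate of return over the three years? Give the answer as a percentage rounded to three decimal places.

-0.627%

Compound the nominal returns: 1.0313 × 1.0271 × 1.0204 = 1.08085689.
Compound inflation: 0.9967 × 1.0223 × 1.0810 = 1.10145945.
Deflate: 1.08085689 / 1.10145945 = 0.98129522.
Annualized real rate = 0.98129522^(1/3) − 1 = -0.6274% → -0.627%.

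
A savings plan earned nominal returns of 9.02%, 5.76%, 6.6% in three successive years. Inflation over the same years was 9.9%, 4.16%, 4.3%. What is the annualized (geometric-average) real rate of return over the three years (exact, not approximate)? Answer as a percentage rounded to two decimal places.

Nominal growth factor = 1.0902 × 1.0576 × 1.0660 = 1.22909322
Price-level growth factor = 1.0990 × 1.0416 × 1.0430 = 1.19394129
Real growth factor = 1.22909322 / 1.19394129 = 1.02944193
Annualized real rate = 1.02944193^(1/3) − 1 = 0.9719% → 0.97%.

0.97%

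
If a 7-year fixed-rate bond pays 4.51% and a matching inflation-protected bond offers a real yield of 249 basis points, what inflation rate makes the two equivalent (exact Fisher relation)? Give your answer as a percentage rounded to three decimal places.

1.971%

(1 + π) = (1 + i)/(1 + r) = 1.04510 / 1.02490 = 1.019709
Break-even inflation = 1.019709 − 1 → 1.971%.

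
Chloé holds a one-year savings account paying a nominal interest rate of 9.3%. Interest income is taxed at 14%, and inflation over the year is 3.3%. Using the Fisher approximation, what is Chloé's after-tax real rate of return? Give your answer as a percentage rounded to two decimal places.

4.70%

After-tax nominal return = 9.3% × (1 − 0.14) = 7.9980%.
r ≈ 7.9980% − 3.3% → 4.70%.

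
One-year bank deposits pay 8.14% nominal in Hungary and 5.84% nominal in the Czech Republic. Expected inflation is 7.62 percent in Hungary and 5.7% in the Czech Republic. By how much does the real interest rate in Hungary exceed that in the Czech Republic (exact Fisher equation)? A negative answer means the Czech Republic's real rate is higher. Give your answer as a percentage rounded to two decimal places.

0.35%

Hungary: (1 + 0.0814)/(1 + 0.0762) − 1 = 0.4832%
The Czech Republic: (1 + 0.0584)/(1 + 0.0570) − 1 = 0.1325%
Differential = 0.4832% − 0.1325% = 0.3507% → 0.35%.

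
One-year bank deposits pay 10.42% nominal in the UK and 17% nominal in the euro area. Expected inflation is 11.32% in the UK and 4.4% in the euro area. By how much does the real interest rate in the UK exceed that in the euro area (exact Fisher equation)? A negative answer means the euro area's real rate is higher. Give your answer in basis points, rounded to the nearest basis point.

The UK: (1 + 0.1042)/(1 + 0.1132) − 1 = -0.8085%
The euro area: (1 + 0.1700)/(1 + 0.0440) − 1 = 12.0690%
Differential = -0.8085% − 12.0690% = -12.8774% → -1288 basis points.

-1288 basis points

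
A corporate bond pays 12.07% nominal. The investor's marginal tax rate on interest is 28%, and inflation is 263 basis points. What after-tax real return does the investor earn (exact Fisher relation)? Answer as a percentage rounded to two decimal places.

5.91%

After-tax nominal return = 12.07% × (1 − 0.28) = 8.6904%.
1 + r = 1.086904 / 1.02630 = 1.059051
After-tax real rate = 1.059051 − 1 → 5.91%.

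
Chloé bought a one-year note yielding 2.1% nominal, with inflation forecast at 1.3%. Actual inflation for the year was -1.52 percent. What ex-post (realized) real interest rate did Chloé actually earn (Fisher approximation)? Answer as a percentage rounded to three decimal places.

3.620%

Ex-post: 2.1% − (-1.52%) = 3.620%
So the realized real rate is 3.620%.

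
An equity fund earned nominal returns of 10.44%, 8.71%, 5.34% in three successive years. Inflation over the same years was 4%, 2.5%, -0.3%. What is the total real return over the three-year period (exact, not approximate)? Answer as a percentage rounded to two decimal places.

Nominal growth factor = 1.1044 × 1.0871 × 1.0534 = 1.264705
Price-level growth factor = 1.0400 × 1.0250 × 0.9970 = 1.062802
Real growth factor = 1.264705 / 1.062802 = 1.189972
Total real return = 1.189972 − 1 → 19.00%.

19.00%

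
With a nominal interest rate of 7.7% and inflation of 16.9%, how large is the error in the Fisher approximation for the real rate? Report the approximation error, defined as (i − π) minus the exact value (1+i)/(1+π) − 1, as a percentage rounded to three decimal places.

Approximate: r ≈ 7.700% − 16.900% = -9.2000%
Exact: (1 + 0.0770)/(1 + 0.1690) − 1 = -7.8700%
Error = -9.2000% − (-7.8700%) = -1.3300% → -1.330%.

-1.330%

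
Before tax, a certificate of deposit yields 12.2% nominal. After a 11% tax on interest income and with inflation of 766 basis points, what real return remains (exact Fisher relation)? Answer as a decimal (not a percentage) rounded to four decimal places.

After-tax nominal return = 12.2% × (1 − 0.11) = 10.8580%.
1 + r = 1.10858 / 1.07660 = 1.029705
After-tax real rate = 1.029705 − 1 → 0.0297.

0.0297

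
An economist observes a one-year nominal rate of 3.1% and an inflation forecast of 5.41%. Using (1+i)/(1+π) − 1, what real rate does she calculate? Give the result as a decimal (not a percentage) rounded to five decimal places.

By the Fisher relation, 1 + r = (1 + i)/(1 + π).
1 + r = 1.03100 / 1.05410 = 0.978086
r = 0.978086 − 1 = -2.1914%, i.e. -0.02191.

-0.02191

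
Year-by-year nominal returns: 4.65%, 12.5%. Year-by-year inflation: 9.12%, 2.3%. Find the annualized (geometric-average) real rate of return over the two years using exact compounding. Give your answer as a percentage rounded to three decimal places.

Nominal growth factor = 1.0465 × 1.1250 = 1.17731250
Price-level growth factor = 1.0912 × 1.0230 = 1.11629760
Real growth factor = 1.17731250 / 1.11629760 = 1.05465827
Annualized real rate = 1.05465827^(1/2) − 1 = 2.6966% → 2.697%.

2.697%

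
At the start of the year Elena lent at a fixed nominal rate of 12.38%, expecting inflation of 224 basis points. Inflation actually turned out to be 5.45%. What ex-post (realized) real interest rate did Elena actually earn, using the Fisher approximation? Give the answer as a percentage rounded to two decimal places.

6.93%

Ex-post: 12.38% − 5.45% = 6.930%
So the realized real rate is 6.93%.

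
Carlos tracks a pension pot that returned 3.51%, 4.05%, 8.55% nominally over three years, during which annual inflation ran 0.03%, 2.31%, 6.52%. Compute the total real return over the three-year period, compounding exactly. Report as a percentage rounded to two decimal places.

7.24%

Nominal growth factor = 1.0351 × 1.0405 × 1.0855 = 1.169107
Price-level growth factor = 1.0003 × 1.0231 × 1.0652 = 1.090133
Real growth factor = 1.169107 / 1.090133 = 1.072444
Total real return = 1.072444 − 1 → 7.24%.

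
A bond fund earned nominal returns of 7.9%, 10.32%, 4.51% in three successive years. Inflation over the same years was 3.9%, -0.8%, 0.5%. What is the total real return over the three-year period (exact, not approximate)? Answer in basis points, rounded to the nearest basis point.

Nominal growth factor = 1.0790 × 1.1032 × 1.0451 = 1.244038
Price-level growth factor = 1.0390 × 0.9920 × 1.0050 = 1.035841
Real growth factor = 1.244038 / 1.035841 = 1.200992
Total real return = 1.200992 − 1 → 2010 basis points.

2010 basis points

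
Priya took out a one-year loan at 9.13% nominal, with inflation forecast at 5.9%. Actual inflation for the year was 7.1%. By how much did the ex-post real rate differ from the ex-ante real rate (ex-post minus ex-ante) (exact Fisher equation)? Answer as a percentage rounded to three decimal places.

-1.155%

Ex-ante: (1 + 0.0913)/(1 + 0.0590) − 1 = 3.0500%
Ex-post: (1 + 0.0913)/(1 + 0.0710) − 1 = 1.8954%
Difference (ex-post − ex-ante) = -1.1546% → -1.155%.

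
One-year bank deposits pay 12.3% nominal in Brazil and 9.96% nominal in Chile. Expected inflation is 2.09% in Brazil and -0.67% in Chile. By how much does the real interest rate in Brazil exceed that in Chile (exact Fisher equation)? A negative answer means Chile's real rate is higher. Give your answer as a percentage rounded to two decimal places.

Brazil: (1 + 0.1230)/(1 + 0.0209) − 1 = 10.0010%
Chile: (1 + 0.0996)/(1 − 0.0067) − 1 = 10.7017%
Differential = 10.0010% − 10.7017% = -0.7007% → -0.70%.

-0.70%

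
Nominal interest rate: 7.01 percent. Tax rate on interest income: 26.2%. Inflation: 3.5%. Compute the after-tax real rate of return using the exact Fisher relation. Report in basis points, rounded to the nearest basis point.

After-tax nominal return = 7.01% × (1 − 0.262) = 5.17338%.
1 + r = 1.0517338 / 1.03500 = 1.016168
After-tax real rate = 1.016168 − 1 → 162 basis points.

162 basis points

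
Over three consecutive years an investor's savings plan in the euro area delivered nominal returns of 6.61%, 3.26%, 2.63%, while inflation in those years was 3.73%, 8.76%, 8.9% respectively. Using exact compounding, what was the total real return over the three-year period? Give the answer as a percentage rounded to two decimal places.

-8.04%

Compound the nominal returns: 1.0661 × 1.0326 × 1.0263 = 1.129807.
Compound inflation: 1.0373 × 1.0876 × 1.0890 = 1.228574.
Deflate: 1.129807 / 1.228574 = 0.919608.
Total real return = 0.919608 − 1 → -8.04%.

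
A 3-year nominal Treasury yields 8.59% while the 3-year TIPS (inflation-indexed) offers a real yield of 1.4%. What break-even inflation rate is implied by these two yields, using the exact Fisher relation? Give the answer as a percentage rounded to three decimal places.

7.091%

(1 + π) = (1 + i)/(1 + r) = 1.08590 / 1.01400 = 1.070907
Break-even inflation = 1.070907 − 1 → 7.091%.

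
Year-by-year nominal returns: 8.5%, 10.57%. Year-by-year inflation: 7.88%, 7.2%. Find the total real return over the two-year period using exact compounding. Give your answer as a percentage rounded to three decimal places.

Compound the nominal returns: 1.0850 × 1.1057 = 1.199685.
Compound inflation: 1.0788 × 1.0720 = 1.156474.
Deflate: 1.199685 / 1.156474 = 1.037364.
Total real return = 1.037364 − 1 → 3.736%.

3.736%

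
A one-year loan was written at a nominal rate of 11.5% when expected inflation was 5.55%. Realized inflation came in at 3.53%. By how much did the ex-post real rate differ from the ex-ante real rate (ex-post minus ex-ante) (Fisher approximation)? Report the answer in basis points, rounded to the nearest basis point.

202 basis points

Ex-ante: 11.5% − 5.55% = 5.950%
Ex-post: 11.5% − 3.53% = 7.970%
Difference (ex-post − ex-ante) = 2.0200% → 202 basis points.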